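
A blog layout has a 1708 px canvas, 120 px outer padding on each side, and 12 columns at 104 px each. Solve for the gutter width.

20 px

Content width = 1708 − 2·120 = 1468 px.
12 columns take 12·104 = 1248 px; remaining 220 splits into 11 gutters.
g = 220 / 11 = 20 px.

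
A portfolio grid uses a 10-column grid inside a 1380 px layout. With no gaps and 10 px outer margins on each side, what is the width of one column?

Content width = 1380 − 2·10 = 1360 px.
With no gaps, each column is 1360/10 = 136 px.

136 px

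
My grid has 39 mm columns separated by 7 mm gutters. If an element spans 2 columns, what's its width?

85 mm

Span of 2: 2·39 + 1·7 = 78 + 7 = 85 mm.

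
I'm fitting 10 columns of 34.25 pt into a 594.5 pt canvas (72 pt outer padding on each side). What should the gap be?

12 pt

Inside the margins: 594.5 − 144 = 450.5 pt.
Columns use 342.5 pt, leaving 108 pt across 9 gaps = 12 pt each.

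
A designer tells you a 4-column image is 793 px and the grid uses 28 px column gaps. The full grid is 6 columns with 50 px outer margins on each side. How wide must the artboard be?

Subtracting 3 column gaps of 28 leaves 709 for 4 columns, so c = 177.25 px.
Total width: 2·50 + 6·177.25 + 5·28 = 1303.5 px.

1303.5 px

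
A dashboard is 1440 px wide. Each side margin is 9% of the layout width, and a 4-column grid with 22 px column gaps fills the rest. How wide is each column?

278.7 px

Each margin = 9% of 1440 = 129.6 px; content = 1440 − 2·129.6 = 1180.8 px.
4c + 3·22 = 1180.8 → 4c = 1114.8 → c = 278.7 px.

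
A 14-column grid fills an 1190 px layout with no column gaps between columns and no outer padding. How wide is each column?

1190 / 14 = 85 px per column.

85 px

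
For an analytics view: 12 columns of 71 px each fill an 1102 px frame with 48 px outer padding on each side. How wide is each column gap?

14 px

Subtract both margins: 1102 − 2·48 = 1006 px.
12·71 + 11g = 1006 → 11g = 154 → g = 14 px.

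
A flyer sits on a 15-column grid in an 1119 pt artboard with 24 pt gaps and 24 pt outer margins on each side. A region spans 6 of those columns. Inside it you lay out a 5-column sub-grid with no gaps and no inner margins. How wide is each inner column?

Inside the margins: 1119 − 48 = 1071 pt.
15 columns + 14 gaps: 15c + 14·24 = 1071.
15c = 1071 − 336 = 735, so c = 49 pt.
6 columns plus 5 gaps: 294 + 120 = 414 pt.
414 / 5 = 82.8 pt per column.

82.8 pt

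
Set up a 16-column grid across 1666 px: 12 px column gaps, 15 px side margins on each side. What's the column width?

Content width = 1666 − 2·15 = 1636 px.
Subtracting 15 column gaps of 12 leaves 1456 for 16 columns, so c = 91 px.

91 px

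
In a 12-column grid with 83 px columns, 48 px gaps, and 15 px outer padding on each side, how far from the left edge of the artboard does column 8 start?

932 px

Each column+gutter stride is 131 px; 7 of them past the 15 px margin is 15 + 917 = 932 px.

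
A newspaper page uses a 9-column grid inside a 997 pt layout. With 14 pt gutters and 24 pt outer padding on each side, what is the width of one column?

93 pt

Inside the margins: 997 − 48 = 949 pt.
949 − 8·14 = 837; ÷9 gives c = 93 pt.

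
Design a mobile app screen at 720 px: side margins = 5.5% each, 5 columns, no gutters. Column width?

Each margin = 5.5% of 720 = 39.6 px; content = 720 − 2·39.6 = 640.8 px.
640.8 / 5 = 128.16 px per column.

128.16 px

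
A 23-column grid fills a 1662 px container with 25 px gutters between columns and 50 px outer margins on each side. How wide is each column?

44 px

Take off 100 px of margins, leaving 1562 px.
1562 − 22·25 = 1012; ÷23 gives c = 44 px.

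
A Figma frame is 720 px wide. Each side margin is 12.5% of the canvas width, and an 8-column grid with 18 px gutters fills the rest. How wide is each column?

51.75 px

720 × (1 − 2·12.5%) = 720 × 75% = 540 px for the columns.
8 columns + 7 gutters: 8c + 7·18 = 540.
8c = 540 − 126 = 414, so c = 51.75 px.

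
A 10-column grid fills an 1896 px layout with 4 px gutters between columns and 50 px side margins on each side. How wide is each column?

176 px

Take off 100 px of margins, leaving 1796 px.
10c + 9·4 = 1796 → 10c = 1760 → c = 176 px.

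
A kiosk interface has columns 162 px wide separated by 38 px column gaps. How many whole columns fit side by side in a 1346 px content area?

6 columns

6 columns: 6·162 + 5·38 = 1162 px ≤ 1346.
7 columns: 1362 px > 1346. So 6.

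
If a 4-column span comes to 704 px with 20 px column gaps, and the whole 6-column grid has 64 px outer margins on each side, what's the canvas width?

1194 px

Subtracting 3 column gaps of 20 leaves 644 for 4 columns, so c = 161 px.
Total width: 2·64 + 6·161 + 5·20 = 1194 px.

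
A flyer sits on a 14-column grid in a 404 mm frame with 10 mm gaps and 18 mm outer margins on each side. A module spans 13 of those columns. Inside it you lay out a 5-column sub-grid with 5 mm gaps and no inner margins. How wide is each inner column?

64.2 mm

Inside the margins: 404 − 36 = 368 mm.
14 columns + 13 gaps: 14c + 13·10 = 368.
14c = 368 − 130 = 238, so c = 17 mm.
13 columns plus 12 gaps: 221 + 120 = 341 mm.
341 − 4·5 = 321; ÷5 gives d = 64.2 mm.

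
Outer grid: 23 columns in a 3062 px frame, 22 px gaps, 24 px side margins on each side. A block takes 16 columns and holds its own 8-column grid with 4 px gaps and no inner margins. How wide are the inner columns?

257.75 px

Subtract both margins: 3062 − 2·24 = 3014 px.
3014 − 22·22 = 2530; ÷23 gives c = 110 px.
16 columns plus 15 gaps: 1760 + 330 = 2090 px.
8d + 7·4 = 2090 → 8d = 2062 → d = 257.75 px.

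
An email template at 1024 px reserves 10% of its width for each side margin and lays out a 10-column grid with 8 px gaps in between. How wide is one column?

1024 × (1 − 2·10%) = 1024 × 80% = 819.2 px for the columns.
10 columns + 9 gaps: 10c + 9·8 = 819.2.
10c = 819.2 − 72 = 747.2, so c = 74.72 px.

74.72 px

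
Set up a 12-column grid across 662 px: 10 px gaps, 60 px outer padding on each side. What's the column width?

Inside the margins: 662 − 120 = 542 px.
12c + 11·10 = 542 → 12c = 432 → c = 36 px.

36 px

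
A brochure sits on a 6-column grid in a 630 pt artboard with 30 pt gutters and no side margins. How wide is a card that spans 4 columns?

6 columns + 5 gutters: 6c + 5·30 = 630.
6c = 630 − 150 = 480, so c = 80 pt.
Span of 4: 4·80 + 3·30 = 320 + 90 = 410 pt.

410 pt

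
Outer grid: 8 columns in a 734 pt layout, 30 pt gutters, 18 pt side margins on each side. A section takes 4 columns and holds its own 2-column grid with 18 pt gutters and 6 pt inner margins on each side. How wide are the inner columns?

Subtract both margins: 734 − 2·18 = 698 pt.
8 columns + 7 gutters: 8c + 7·30 = 698.
8c = 698 − 210 = 488, so c = 61 pt.
Span of 4: 4·61 + 3·30 = 244 + 90 = 334 pt.
Inner content = 334 − 2·6 = 322 pt.
2 columns + 1 gutter: 2d + 1·18 = 322.
2d = 322 − 18 = 304, so d = 152 pt.

152 pt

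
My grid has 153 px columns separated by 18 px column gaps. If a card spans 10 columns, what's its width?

Span of 10: 10·153 + 9·18 = 1530 + 162 = 1692 px.

1692 px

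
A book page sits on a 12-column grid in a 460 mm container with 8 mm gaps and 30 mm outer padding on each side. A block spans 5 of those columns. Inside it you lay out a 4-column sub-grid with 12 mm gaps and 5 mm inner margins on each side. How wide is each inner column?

Subtract both margins: 460 − 2·30 = 400 mm.
400 − 11·8 = 312; ÷12 gives c = 26 mm.
5-column span = 5·26 + 4·8 = 162 mm.
Inner content = 162 − 2·5 = 152 mm.
152 − 3·12 = 116; ÷4 gives d = 29 mm.

29 mm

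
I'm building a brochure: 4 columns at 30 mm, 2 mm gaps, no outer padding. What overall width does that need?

126 mm

Frame = 4·30 + 3·2 = 120 + 6 = 126 mm.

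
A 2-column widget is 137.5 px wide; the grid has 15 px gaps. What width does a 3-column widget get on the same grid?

213.75 px

2c + 1·15 = 137.5 → 2c = 122.5 → c = 61.25 px.
3 columns plus 2 gaps: 183.75 + 30 = 213.75 px.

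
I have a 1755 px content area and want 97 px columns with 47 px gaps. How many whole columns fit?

k columns need k·97 + (k−1)·47 = k·144 − 47.
k·144 − 47 ≤ 1755 → k ≤ 1802 / 144 ≈ 12.51, so k = 12.

12 columns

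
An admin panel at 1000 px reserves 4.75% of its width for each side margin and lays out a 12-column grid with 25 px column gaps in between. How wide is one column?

1000 × (1 − 2·4.75%) = 1000 × 90.5% = 905 px for the columns.
Subtracting 11 column gaps of 25 leaves 630 for 12 columns, so c = 52.5 px.

52.5 px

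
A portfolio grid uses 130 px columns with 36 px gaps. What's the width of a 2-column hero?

296 px

2 columns plus 1 gap: 260 + 36 = 296 px.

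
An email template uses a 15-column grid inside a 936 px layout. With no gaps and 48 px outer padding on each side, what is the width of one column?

Inside the margins: 936 − 96 = 840 px.
With no gaps, each column is 840/15 = 56 px.

56 px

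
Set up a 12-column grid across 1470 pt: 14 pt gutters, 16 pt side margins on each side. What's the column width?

107 pt

Take off 32 pt of margins, leaving 1438 pt.
12 columns + 11 gutters: 12c + 11·14 = 1438.
12c = 1438 − 154 = 1284, so c = 107 pt.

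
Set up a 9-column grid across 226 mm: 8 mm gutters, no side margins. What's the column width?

18 mm

Subtracting 8 gutters of 8 leaves 162 for 9 columns, so c = 18 mm.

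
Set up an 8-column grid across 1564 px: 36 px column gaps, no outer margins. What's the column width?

164 px

8 columns + 7 column gaps: 8c + 7·36 = 1564.
8c = 1564 − 252 = 1312, so c = 164 px.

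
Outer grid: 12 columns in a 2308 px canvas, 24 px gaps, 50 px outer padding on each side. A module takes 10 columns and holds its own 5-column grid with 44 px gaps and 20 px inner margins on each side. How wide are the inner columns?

Outer content = 2308 − 2·50 = 2208 px.
Subtracting 11 gaps of 24 leaves 1944 for 12 columns, so c = 162 px.
Span of 10: 10·162 + 9·24 = 1620 + 216 = 1836 px.
Inner content = 1836 − 2·20 = 1796 px.
5d + 4·44 = 1796 → 5d = 1620 → d = 324 px.

324 px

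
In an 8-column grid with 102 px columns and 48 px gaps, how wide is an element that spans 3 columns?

3-column span = 3·102 + 2·48 = 402 px.

402 px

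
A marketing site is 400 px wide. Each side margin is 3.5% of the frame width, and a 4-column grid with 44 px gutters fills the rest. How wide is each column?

Each margin = 3.5% of 400 = 14 px; content = 400 − 2·14 = 372 px.
372 − 3·44 = 240; ÷4 gives c = 60 px.

60 px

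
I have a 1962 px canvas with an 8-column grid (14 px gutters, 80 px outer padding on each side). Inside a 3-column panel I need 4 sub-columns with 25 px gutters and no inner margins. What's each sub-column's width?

148 px

Take off 160 px of margins, leaving 1802 px.
8c + 7·14 = 1802 → 8c = 1704 → c = 213 px.
3-column span = 3·213 + 2·14 = 667 px.
4 columns + 3 gutters: 4d + 3·25 = 667.
4d = 667 − 75 = 592, so d = 148 px.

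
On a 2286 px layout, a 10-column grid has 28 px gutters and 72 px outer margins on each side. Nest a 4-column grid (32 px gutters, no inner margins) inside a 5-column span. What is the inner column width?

240.25 px

Outer content = 2286 − 2·72 = 2142 px.
2142 − 9·28 = 1890; ÷10 gives c = 189 px.
Span of 5: 5·189 + 4·28 = 945 + 112 = 1057 px.
4d + 3·32 = 1057 → 4d = 961 → d = 240.25 px.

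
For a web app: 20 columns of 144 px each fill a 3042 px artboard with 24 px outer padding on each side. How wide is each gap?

Inside the margins: 3042 − 48 = 2994 px.
20 columns take 20·144 = 2880 px; remaining 114 splits into 19 gaps.
g = 114 / 19 = 6 px.

6 px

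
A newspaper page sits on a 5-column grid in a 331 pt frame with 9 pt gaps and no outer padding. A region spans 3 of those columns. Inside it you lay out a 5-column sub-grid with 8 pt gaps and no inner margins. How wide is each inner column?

32.6 pt

331 − 4·9 = 295; ÷5 gives c = 59 pt.
3-column span = 3·59 + 2·9 = 195 pt.
5 columns + 4 gaps: 5d + 4·8 = 195.
5d = 195 − 32 = 163, so d = 32.6 pt.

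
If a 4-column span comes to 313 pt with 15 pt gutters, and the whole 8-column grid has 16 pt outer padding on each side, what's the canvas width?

4 columns + 3 gutters: 4c + 3·15 = 313.
4c = 313 − 45 = 268, so c = 67 pt.
Canvas = 2·16 + 8·67 + 7·15 = 32 + 536 + 105 = 673 pt.

673 pt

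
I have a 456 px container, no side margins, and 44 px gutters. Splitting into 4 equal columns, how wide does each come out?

81 px

4 columns + 3 gutters: 4c + 3·44 = 456.
4c = 456 − 132 = 324, so c = 81 px.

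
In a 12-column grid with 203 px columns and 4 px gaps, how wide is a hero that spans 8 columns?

1652 px

Span of 8: 8·203 + 7·4 = 1624 + 28 = 1652 px.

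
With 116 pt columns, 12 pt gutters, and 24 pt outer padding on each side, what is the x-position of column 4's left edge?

Before column 4: the margin + 3 columns + 3 gutters.
Offset = 24 + 3·(116 + 12) = 24 + 384 = 408 pt.

408 pt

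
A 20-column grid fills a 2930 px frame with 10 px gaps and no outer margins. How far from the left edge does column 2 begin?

147 px

20c + 19·10 = 2930 → 20c = 2740 → c = 137 px.
No margin, so column 2 starts at 1·(column + gutter) = 1·147 = 147 px.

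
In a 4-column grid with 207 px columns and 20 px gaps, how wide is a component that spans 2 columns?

434 px

Span of 2: 2·207 + 1·20 = 414 + 20 = 434 px.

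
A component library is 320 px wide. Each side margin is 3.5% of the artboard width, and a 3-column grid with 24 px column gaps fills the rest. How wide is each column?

Each margin = 3.5% of 320 = 11.2 px; content = 320 − 2·11.2 = 297.6 px.
3c + 2·24 = 297.6 → 3c = 249.6 → c = 83.2 px.

83.2 px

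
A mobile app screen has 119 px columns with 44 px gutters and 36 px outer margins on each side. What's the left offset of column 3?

362 px

Before column 3: the margin + 2 columns + 2 gutters.
Offset = 36 + 2·(119 + 44) = 36 + 326 = 362 px.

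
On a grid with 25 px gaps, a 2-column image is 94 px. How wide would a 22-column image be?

2c + 1·25 = 94 → 2c = 69 → c = 34.5 px.
22-column span = 22·34.5 + 21·25 = 1284 px.

1284 px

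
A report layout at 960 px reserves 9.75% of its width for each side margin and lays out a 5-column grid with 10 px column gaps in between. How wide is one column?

146.56 px

Margins: 9.75% × 960 = 93.6 px each, so content = 960 − 187.2 = 772.8 px.
772.8 − 4·10 = 732.8; ÷5 gives c = 146.56 px.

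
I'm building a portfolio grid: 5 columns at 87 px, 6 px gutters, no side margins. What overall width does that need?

Total width: 5·87 + 4·6 = 459 px.

459 px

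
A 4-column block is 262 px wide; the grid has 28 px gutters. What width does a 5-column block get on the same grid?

334.5 px

4 columns + 3 gutters: 4c + 3·28 = 262.
4c = 262 − 84 = 178, so c = 44.5 px.
5 columns plus 4 gutters: 222.5 + 112 = 334.5 px.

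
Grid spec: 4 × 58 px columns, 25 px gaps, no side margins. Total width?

Total width: 4·58 + 3·25 = 307 px.

307 px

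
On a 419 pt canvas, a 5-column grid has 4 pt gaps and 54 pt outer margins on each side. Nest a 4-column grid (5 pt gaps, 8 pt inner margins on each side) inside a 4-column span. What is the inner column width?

Take off 108 pt of margins, leaving 311 pt.
Subtracting 4 gaps of 4 leaves 295 for 5 columns, so c = 59 pt.
Span of 4: 4·59 + 3·4 = 236 + 12 = 248 pt.
Inner content = 248 − 2·8 = 232 pt.
232 − 3·5 = 217; ÷4 gives d = 54.25 pt.

54.25 pt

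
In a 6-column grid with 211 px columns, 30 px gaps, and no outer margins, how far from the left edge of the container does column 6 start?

No margin, so column 6 starts at 5·(column + gutter) = 5·241 = 1205 px.

1205 px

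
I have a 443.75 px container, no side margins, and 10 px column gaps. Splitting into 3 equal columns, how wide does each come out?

3 columns + 2 column gaps: 3c + 2·10 = 443.75.
3c = 443.75 − 20 = 423.75, so c = 141.25 px.

141.25 px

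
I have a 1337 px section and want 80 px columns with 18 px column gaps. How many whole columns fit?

Each extra column adds 80 + 18 = 98 px.
(1337 + 18) / 98 = 13.83, so 13 columns fit.

13 columns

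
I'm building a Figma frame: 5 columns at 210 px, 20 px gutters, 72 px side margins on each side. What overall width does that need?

1274 px

Total width: 2·72 + 5·210 + 4·20 = 1274 px.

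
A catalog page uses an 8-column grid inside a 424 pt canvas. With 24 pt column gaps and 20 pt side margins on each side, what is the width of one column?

Inside the margins: 424 − 40 = 384 pt.
8 columns + 7 column gaps: 8c + 7·24 = 384.
8c = 384 − 168 = 216, so c = 27 pt.

27 pt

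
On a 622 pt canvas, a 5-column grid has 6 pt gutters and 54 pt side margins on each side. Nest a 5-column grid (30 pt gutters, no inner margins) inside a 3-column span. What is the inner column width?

37.2 pt

Outer content = 622 − 2·54 = 514 pt.
Subtracting 4 gutters of 6 leaves 490 for 5 columns, so c = 98 pt.
3-column span = 3·98 + 2·6 = 306 pt.
306 − 4·30 = 186; ÷5 gives d = 37.2 pt.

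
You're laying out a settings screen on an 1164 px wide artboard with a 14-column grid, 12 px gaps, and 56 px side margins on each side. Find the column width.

64 px

Take off 112 px of margins, leaving 1052 px.
Subtracting 13 gaps of 12 leaves 896 for 14 columns, so c = 64 px.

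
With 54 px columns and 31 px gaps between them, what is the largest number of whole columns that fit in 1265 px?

Each extra column adds 54 + 31 = 85 px.
(1265 + 31) / 85 = 15.25, so 15 columns fit.

15 columns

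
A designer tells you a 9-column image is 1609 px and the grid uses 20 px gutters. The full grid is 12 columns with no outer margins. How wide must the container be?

2152 px

9 columns + 8 gutters: 9c + 8·20 = 1609.
9c = 1609 − 160 = 1449, so c = 161 px.
Container = 12·161 + 11·20 = 1932 + 220 = 2152 px.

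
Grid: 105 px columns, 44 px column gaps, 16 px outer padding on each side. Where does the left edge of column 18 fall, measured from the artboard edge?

Before column 18: the margin + 17 columns + 17 column gaps.
Offset = 16 + 17·(105 + 44) = 16 + 2533 = 2549 px.

2549 px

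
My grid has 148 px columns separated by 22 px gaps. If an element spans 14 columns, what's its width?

2358 px

14-column span = 14·148 + 13·22 = 2358 px.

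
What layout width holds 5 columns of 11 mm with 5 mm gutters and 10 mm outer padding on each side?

Layout = 2·10 + 5·11 + 4·5 = 20 + 55 + 20 = 95 mm.

95 mm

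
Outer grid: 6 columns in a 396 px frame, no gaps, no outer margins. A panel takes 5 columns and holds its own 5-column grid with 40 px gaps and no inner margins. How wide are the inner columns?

34 px

396 / 6 = 66 px per column.
5-column span = 5·66 = 330 px.
Subtracting 4 gaps of 40 leaves 170 for 5 columns, so d = 34 px.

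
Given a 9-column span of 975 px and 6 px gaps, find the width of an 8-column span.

866 px

9 columns + 8 gaps: 9c + 8·6 = 975.
9c = 975 − 48 = 927, so c = 103 px.
8 columns plus 7 gaps: 824 + 42 = 866 px.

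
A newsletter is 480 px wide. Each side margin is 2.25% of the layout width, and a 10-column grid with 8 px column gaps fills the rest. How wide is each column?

Margins: 2.25% × 480 = 10.8 px each, so content = 480 − 21.6 = 458.4 px.
10 columns + 9 column gaps: 10c + 9·8 = 458.4.
10c = 458.4 − 72 = 386.4, so c = 38.64 px.

38.64 px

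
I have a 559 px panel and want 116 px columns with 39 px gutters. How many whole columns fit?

k columns need k·116 + (k−1)·39 = k·155 − 39.
k·155 − 39 ≤ 559 → k ≤ 598 / 155 ≈ 3.86, so k = 3.

3 columns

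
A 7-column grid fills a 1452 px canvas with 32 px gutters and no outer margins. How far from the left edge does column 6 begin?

1060 px

Subtracting 6 gutters of 32 leaves 1260 for 7 columns, so c = 180 px.
Each column+gutter stride is 212 px; with no margin, 5 of them is 1060 px.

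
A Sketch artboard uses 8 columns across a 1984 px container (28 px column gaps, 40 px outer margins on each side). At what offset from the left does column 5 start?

Content = 1984 − 2·40 = 1904 px.
1904 − 7·28 = 1708; ÷8 gives c = 213.5 px.
Each column+gutter stride is 241.5 px; 4 of them past the 40 px margin is 40 + 966 = 1006 px.

1006 px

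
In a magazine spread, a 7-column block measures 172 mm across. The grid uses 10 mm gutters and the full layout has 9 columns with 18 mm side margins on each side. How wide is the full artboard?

Subtracting 6 gutters of 10 leaves 112 for 7 columns, so c = 16 mm.
Adding margins, columns and gutters: 36 + 144 + 80 = 260 mm.

260 mm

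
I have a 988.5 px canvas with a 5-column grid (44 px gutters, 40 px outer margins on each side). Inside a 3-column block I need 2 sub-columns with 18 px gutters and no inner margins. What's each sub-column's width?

Subtract both margins: 988.5 − 2·40 = 908.5 px.
Subtracting 4 gutters of 44 leaves 732.5 for 5 columns, so c = 146.5 px.
3 columns plus 2 gutters: 439.5 + 88 = 527.5 px.
2 columns + 1 gutter: 2d + 1·18 = 527.5.
2d = 527.5 − 18 = 509.5, so d = 254.75 px.

254.75 px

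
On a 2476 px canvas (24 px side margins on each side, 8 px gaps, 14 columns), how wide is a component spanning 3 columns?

Content width = 2476 − 2·24 = 2428 px.
Subtracting 13 gaps of 8 leaves 2324 for 14 columns, so c = 166 px.
Span of 3: 3·166 + 2·8 = 498 + 16 = 514 px.

514 px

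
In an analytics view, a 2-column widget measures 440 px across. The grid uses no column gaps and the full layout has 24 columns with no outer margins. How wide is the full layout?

With no column gaps, each column is 440/2 = 220 px.
Layout = 24·220 = 5280 = 5280 px.

5280 px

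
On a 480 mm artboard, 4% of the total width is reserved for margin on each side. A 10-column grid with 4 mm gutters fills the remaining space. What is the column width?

480 × (1 − 2·4%) = 480 × 92% = 441.6 mm for the columns.
10c + 9·4 = 441.6 → 10c = 405.6 → c = 40.56 mm.

40.56 mm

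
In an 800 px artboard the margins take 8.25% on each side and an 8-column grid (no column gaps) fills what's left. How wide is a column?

Margins: 8.25% × 800 = 66 px each, so content = 800 − 132 = 668 px.
668 / 8 = 83.5 px per column.

83.5 px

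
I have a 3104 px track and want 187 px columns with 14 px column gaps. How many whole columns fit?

15 columns

15 columns: 15·187 + 14·14 = 3001 px ≤ 3104.
16 columns: 3202 px > 3104. So 15.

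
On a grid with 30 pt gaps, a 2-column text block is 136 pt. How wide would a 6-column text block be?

2 columns + 1 gap: 2c + 1·30 = 136.
2c = 136 − 30 = 106, so c = 53 pt.
6-column span = 6·53 + 5·30 = 468 pt.

468 pt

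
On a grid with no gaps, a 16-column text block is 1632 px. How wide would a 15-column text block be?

1632 / 16 = 102 px per column.
With no gaps, 15 columns span 15·102 = 1530 px.

1530 px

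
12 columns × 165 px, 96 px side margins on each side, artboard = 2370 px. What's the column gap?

18 px

Inside the margins: 2370 − 192 = 2178 px.
12·165 + 11g = 2178 → 11g = 198 → g = 18 px.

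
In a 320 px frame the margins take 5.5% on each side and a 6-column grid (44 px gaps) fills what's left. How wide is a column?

10.8 px

320 × (1 − 2·5.5%) = 320 × 89% = 284.8 px for the columns.
6 columns + 5 gaps: 6c + 5·44 = 284.8.
6c = 284.8 − 220 = 64.8, so c = 10.8 px.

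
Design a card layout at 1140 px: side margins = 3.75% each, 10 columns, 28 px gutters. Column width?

80.25 px

1140 × (1 − 2·3.75%) = 1140 × 92.5% = 1054.5 px for the columns.
10 columns + 9 gutters: 10c + 9·28 = 1054.5.
10c = 1054.5 − 252 = 802.5, so c = 80.25 px.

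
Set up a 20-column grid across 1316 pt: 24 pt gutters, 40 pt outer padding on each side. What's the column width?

39 pt

Subtract both margins: 1316 − 2·40 = 1236 pt.
1236 − 19·24 = 780; ÷20 gives c = 39 pt.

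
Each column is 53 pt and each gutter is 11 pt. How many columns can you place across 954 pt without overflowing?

k columns need k·53 + (k−1)·11 = k·64 − 11.
k·64 − 11 ≤ 954 → k ≤ 965 / 64 ≈ 15.08, so k = 15.

15 columns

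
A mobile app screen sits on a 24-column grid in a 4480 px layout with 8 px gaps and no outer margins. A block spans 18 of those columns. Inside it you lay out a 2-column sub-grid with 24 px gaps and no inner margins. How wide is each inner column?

1667 px

24c + 23·8 = 4480 → 24c = 4296 → c = 179 px.
18-column span = 18·179 + 17·8 = 3358 px.
2 columns + 1 gap: 2d + 1·24 = 3358.
2d = 3358 − 24 = 3334, so d = 1667 px.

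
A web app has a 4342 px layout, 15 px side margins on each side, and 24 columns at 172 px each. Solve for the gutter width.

Subtract both margins: 4342 − 2·15 = 4312 px.
24 columns take 24·172 = 4128 px; remaining 184 splits into 23 gutters.
g = 184 / 23 = 8 px.

8 px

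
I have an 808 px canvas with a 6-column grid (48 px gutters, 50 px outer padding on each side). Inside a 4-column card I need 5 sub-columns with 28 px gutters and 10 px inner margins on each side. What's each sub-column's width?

Take off 100 px of margins, leaving 708 px.
708 − 5·48 = 468; ÷6 gives c = 78 px.
4-column span = 4·78 + 3·48 = 456 px.
Inner content = 456 − 2·10 = 436 px.
436 − 4·28 = 324; ÷5 gives d = 64.8 px.

64.8 px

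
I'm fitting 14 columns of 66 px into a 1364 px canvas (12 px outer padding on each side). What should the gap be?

Inside the margins: 1364 − 24 = 1340 px.
14 columns take 14·66 = 924 px; remaining 416 splits into 13 gaps.
g = 416 / 13 = 32 px.

32 px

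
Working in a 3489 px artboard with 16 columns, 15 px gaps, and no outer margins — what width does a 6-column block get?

1299 px

16 columns + 15 gaps: 16c + 15·15 = 3489.
16c = 3489 − 225 = 3264, so c = 204 px.
6 columns plus 5 gaps: 1224 + 75 = 1299 px.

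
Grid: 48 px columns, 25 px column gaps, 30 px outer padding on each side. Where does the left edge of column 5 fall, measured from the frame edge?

Column 5 starts at margin + 4·(column + gutter) = 30 + 4·73 = 322 px.

322 px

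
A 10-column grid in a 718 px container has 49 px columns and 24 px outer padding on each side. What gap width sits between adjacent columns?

Subtract both margins: 718 − 2·24 = 670 px.
Columns use 490 px, leaving 180 px across 9 gaps = 20 px each.

20 px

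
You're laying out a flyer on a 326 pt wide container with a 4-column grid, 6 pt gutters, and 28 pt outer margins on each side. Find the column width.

63 pt

Inside the margins: 326 − 56 = 270 pt.
4 columns + 3 gutters: 4c + 3·6 = 270.
4c = 270 − 18 = 252, so c = 63 pt.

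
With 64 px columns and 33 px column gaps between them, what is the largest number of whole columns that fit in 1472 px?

k columns need k·64 + (k−1)·33 = k·97 − 33.
k·97 − 33 ≤ 1472 → k ≤ 1505 / 97 ≈ 15.52, so k = 15.

15 columns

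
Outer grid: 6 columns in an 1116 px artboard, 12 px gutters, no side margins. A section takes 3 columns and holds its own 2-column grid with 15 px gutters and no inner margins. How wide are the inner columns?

268.5 px

1116 − 5·12 = 1056; ÷6 gives c = 176 px.
3 columns plus 2 gutters: 528 + 24 = 552 px.
2 columns + 1 gutter: 2d + 1·15 = 552.
2d = 552 − 15 = 537, so d = 268.5 px.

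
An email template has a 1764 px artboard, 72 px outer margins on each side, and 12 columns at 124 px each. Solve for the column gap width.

Inside the margins: 1764 − 144 = 1620 px.
12 columns take 12·124 = 1488 px; remaining 132 splits into 11 column gaps.
g = 132 / 11 = 12 px.

12 px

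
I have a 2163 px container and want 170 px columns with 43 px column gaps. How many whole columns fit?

Each extra column adds 170 + 43 = 213 px.
(2163 + 43) / 213 = 10.36, so 10 columns fit.

10 columns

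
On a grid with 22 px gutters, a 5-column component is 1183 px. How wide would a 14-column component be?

5c + 4·22 = 1183 → 5c = 1095 → c = 219 px.
Span of 14: 14·219 + 13·22 = 3066 + 286 = 3352 px.

3352 px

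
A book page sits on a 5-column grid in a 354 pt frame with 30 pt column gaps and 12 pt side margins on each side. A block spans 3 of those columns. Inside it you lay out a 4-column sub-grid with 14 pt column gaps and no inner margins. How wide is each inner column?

36 pt

Take off 24 pt of margins, leaving 330 pt.
Subtracting 4 column gaps of 30 leaves 210 for 5 columns, so c = 42 pt.
3 columns plus 2 column gaps: 126 + 60 = 186 pt.
4d + 3·14 = 186 → 4d = 144 → d = 36 pt.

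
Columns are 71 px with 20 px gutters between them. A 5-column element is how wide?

435 px

5 columns plus 4 gutters: 355 + 80 = 435 px.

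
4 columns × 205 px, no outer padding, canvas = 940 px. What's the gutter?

4·205 + 3g = 940 → 3g = 120 → g = 40 px.

40 px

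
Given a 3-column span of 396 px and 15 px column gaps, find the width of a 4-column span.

396 − 2·15 = 366; ÷3 gives c = 122 px.
4 columns plus 3 column gaps: 488 + 45 = 533 px.

533 px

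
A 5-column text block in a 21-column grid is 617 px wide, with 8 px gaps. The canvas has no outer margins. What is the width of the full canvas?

2617 px

5c + 4·8 = 617 → 5c = 585 → c = 117 px.
Summing: 2457 + 160 = 2617 px.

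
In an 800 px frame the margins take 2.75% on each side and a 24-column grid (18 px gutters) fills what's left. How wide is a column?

14.25 px

Each margin = 2.75% of 800 = 22 px; content = 800 − 2·22 = 756 px.
756 − 23·18 = 342; ÷24 gives c = 14.25 px.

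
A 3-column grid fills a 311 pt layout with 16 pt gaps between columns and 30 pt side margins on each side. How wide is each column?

Inside the margins: 311 − 60 = 251 pt.
251 − 2·16 = 219; ÷3 gives c = 73 pt.

73 pt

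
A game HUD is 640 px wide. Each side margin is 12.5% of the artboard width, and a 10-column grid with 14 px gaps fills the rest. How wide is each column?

35.4 px

Margins: 12.5% × 640 = 80 px each, so content = 640 − 160 = 480 px.
Subtracting 9 gaps of 14 leaves 354 for 10 columns, so c = 35.4 px.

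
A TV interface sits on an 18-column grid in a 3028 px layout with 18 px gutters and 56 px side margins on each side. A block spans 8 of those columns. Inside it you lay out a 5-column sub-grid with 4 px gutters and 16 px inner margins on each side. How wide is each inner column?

247.6 px

Take off 112 px of margins, leaving 2916 px.
2916 − 17·18 = 2610; ÷18 gives c = 145 px.
Span of 8: 8·145 + 7·18 = 1160 + 126 = 1286 px.
Inner content = 1286 − 2·16 = 1254 px.
5d + 4·4 = 1254 → 5d = 1238 → d = 247.6 px.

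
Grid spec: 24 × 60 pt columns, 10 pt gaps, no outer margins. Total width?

Summing: 1440 + 230 = 1670 pt.

1670 pt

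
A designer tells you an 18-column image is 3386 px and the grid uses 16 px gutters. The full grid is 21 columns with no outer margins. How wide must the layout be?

18 columns + 17 gutters: 18c + 17·16 = 3386.
18c = 3386 − 272 = 3114, so c = 173 px.
Summing: 3633 + 320 = 3953 px.

3953 px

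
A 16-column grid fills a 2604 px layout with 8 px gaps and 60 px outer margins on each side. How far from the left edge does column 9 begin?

1306 px

Subtract both margins: 2604 − 2·60 = 2484 px.
2484 − 15·8 = 2364; ÷16 gives c = 147.75 px.
Column 9 starts at margin + 8·(column + gutter) = 60 + 8·155.75 = 1306 px.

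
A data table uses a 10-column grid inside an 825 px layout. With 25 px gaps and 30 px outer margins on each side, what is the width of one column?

54 px

Take off 60 px of margins, leaving 765 px.
Subtracting 9 gaps of 25 leaves 540 for 10 columns, so c = 54 px.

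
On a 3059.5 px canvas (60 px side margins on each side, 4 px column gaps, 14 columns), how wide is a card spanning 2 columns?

Take off 120 px of margins, leaving 2939.5 px.
Subtracting 13 column gaps of 4 leaves 2887.5 for 14 columns, so c = 206.25 px.
2 columns plus 1 column gap: 412.5 + 4 = 416.5 px.

416.5 px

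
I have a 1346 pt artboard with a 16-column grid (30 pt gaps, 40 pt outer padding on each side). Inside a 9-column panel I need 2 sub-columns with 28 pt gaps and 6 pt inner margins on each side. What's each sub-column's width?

Inside the margins: 1346 − 80 = 1266 pt.
1266 − 15·30 = 816; ÷16 gives c = 51 pt.
9-column span = 9·51 + 8·30 = 699 pt.
Inner content = 699 − 2·6 = 687 pt.
687 − 1·28 = 659; ÷2 gives d = 329.5 pt.

329.5 pt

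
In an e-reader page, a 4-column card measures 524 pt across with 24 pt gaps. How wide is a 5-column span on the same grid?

661 pt

4c + 3·24 = 524 → 4c = 452 → c = 113 pt.
5-column span = 5·113 + 4·24 = 661 pt.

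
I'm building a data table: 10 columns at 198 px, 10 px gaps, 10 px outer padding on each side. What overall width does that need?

Total width: 2·10 + 10·198 + 9·10 = 2090 px.

2090 px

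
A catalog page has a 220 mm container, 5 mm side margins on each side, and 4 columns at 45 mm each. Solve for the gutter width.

10 mm

Inside the margins: 220 − 10 = 210 mm.
4·45 + 3g = 210 → 3g = 30 → g = 10 mm.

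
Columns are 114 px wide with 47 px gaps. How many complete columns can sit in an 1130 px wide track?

Each extra column adds 114 + 47 = 161 px.
(1130 + 47) / 161 = 7.31, so 7 columns fit.

7 columns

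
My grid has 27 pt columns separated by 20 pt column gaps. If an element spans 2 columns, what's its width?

74 pt

2 columns plus 1 column gap: 54 + 20 = 74 pt.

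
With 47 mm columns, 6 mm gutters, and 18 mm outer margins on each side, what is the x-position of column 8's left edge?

389 mm

Column 8 starts at margin + 7·(column + gutter) = 18 + 7·53 = 389 mm.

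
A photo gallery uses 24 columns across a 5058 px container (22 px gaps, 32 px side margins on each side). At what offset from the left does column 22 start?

Subtract both margins: 5058 − 2·32 = 4994 px.
24c + 23·22 = 4994 → 24c = 4488 → c = 187 px.
Before column 22: the margin + 21 columns + 21 gaps.
Offset = 32 + 21·(187 + 22) = 32 + 4389 = 4421 px.

4421 px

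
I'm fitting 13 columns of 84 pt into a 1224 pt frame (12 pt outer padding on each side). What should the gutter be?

9 pt

Content width = 1224 − 2·12 = 1200 pt.
13·84 + 12g = 1200 → 12g = 108 → g = 9 pt.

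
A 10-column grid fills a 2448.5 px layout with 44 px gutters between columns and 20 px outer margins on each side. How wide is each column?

Take off 40 px of margins, leaving 2408.5 px.
10c + 9·44 = 2408.5 → 10c = 2012.5 → c = 201.25 px.

201.25 px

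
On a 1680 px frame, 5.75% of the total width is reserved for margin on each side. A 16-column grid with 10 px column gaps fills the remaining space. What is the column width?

Each margin = 5.75% of 1680 = 96.6 px; content = 1680 − 2·96.6 = 1486.8 px.
16c + 15·10 = 1486.8 → 16c = 1336.8 → c = 83.55 px.

83.55 px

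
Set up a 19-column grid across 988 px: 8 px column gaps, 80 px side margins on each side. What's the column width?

36 px

Subtract both margins: 988 − 2·80 = 828 px.
828 − 18·8 = 684; ÷19 gives c = 36 px.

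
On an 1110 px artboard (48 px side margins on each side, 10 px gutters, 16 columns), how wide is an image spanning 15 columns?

Inside the margins: 1110 − 96 = 1014 px.
Subtracting 15 gutters of 10 leaves 864 for 16 columns, so c = 54 px.
15-column span = 15·54 + 14·10 = 950 px.

950 px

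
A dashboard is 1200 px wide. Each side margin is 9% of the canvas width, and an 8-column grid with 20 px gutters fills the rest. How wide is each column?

105.5 px

Margins: 9% × 1200 = 108 px each, so content = 1200 − 216 = 984 px.
8c + 7·20 = 984 → 8c = 844 → c = 105.5 px.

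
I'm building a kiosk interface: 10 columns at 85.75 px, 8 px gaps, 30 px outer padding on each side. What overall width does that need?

Total width: 2·30 + 10·85.75 + 9·8 = 989.5 px.

989.5 px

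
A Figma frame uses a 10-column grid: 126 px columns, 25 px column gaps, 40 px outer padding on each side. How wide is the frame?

Frame = 2·40 + 10·126 + 9·25 = 80 + 1260 + 225 = 1565 px.

1565 px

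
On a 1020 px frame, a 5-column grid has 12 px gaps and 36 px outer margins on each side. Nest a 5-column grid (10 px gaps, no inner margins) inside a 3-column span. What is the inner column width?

104.8 px

Outer content = 1020 − 2·36 = 948 px.
948 − 4·12 = 900; ÷5 gives c = 180 px.
Span of 3: 3·180 + 2·12 = 540 + 24 = 564 px.
564 − 4·10 = 524; ÷5 gives d = 104.8 px.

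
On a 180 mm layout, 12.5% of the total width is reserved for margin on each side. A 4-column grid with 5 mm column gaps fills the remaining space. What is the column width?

30 mm

Margins: 12.5% × 180 = 22.5 mm each, so content = 180 − 45 = 135 mm.
Subtracting 3 column gaps of 5 leaves 120 for 4 columns, so c = 30 mm.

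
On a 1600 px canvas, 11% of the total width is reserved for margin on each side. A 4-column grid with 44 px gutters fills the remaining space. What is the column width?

Margins: 11% × 1600 = 176 px each, so content = 1600 − 352 = 1248 px.
4 columns + 3 gutters: 4c + 3·44 = 1248.
4c = 1248 − 132 = 1116, so c = 279 px.

279 px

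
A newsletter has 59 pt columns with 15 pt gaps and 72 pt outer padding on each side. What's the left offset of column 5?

368 pt

Column 5 starts at margin + 4·(column + gutter) = 72 + 4·74 = 368 pt.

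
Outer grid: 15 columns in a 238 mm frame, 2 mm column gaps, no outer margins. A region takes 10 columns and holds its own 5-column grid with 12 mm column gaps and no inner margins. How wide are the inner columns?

15c + 14·2 = 238 → 15c = 210 → c = 14 mm.
10 columns plus 9 column gaps: 140 + 18 = 158 mm.
Subtracting 4 column gaps of 12 leaves 110 for 5 columns, so d = 22 mm.

22 mm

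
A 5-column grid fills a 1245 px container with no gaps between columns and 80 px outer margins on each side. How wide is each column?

Subtract both margins: 1245 − 2·80 = 1085 px.
1085 / 5 = 217 px per column.

217 px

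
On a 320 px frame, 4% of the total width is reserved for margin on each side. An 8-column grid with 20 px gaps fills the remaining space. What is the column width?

Margins: 4% × 320 = 12.8 px each, so content = 320 − 25.6 = 294.4 px.
8c + 7·20 = 294.4 → 8c = 154.4 → c = 19.3 px.

19.3 px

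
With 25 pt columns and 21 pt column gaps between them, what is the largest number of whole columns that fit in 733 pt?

16 columns: 16·25 + 15·21 = 715 pt ≤ 733.
17 columns: 761 pt > 733. So 16.

16 columns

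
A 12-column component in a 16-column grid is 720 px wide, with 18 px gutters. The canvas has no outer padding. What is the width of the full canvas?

12 columns + 11 gutters: 12c + 11·18 = 720.
12c = 720 − 198 = 522, so c = 43.5 px.
Total width: 16·43.5 + 15·18 = 966 px.

966 px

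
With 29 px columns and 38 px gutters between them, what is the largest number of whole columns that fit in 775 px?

12 columns

12 columns: 12·29 + 11·38 = 766 px ≤ 775.
13 columns: 833 px > 775. So 12.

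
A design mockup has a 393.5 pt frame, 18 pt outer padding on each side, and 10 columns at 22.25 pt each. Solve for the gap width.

15 pt

Content width = 393.5 − 2·18 = 357.5 pt.
10 columns take 10·22.25 = 222.5 pt; remaining 135 splits into 9 gaps.
g = 135 / 9 = 15 pt.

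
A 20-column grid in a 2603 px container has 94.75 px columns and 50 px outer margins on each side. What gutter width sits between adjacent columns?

Content width = 2603 − 2·50 = 2503 px.
20 columns take 20·94.75 = 1895 px; remaining 608 splits into 19 gutters.
g = 608 / 19 = 32 px.

32 px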